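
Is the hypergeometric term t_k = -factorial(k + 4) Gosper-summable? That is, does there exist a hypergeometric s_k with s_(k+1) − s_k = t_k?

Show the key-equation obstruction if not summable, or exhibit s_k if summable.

Ratio r(k) = k + 5.
A = k + 5, B = 1, C = 1.
f must satisfy (k + 5)·f(k+1) − (1)·f(k) = 1.
Degrees (1,0,0) ⇒ d ≤ -1.
d = -1 < 0 ⇒ no nonzero polynomial f; not summable.

No. Not Gosper-summable.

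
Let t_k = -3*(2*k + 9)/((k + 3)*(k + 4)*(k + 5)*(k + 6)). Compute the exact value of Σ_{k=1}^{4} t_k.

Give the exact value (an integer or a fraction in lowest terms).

Σ = -7/80

t_(k+1)/t_k = (k + 3)*(2*k + 11)/((k + 7)*(2*k + 9)).
Normal form (A,B,C) = (k + 3, k + 7, k + 9/2).
Need (k + 3)·f(k+1) − (k + 6)·f(k) = k + 9/2.
Degrees (1,1,1) ⇒ d ≤ 3.
A polynomial solution: f(k) = k*(k + 4)*(k + 8)/30.
So s_k = (B(k−1)f/C)·t_k = (k*(k + 4)*(k + 6)*(k + 8)/(15*(2*k + 9)))·t_k = k*(-k - 8)/(5*(k**2 + 8*k + 15)).
Verify: 3*(-2*k - 9)/(k**4 + 18*k**3 + 119*k**2 + 342*k + 360) matches t_k.
Σ_(k=1)^(4) t_k = s_(5) − s_(1) = -13/80 − (-3/40) = -7/80.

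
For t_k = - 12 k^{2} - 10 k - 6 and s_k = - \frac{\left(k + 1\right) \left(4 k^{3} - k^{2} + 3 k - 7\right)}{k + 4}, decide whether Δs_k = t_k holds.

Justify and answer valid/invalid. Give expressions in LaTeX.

s_(k+1) = (-4*k**4 - 19*k**3 - 35*k**2 - 25*k + 2)/(k + 5)
s_(k+1) − s_k = (-12*k**4 - 94*k**3 - 159*k**2 - 125*k - 27)/(k**2 + 9*k + 20)
(s_(k+1) − s_k) − t_k = 3*(8*k**3 + 59*k**2 + 43*k + 31)/(k**2 + 9*k + 20)

Invalid: residual \frac{3 \left(8 k^{3} + 59 k^{2} + 43 k + 31\right)}{k^{2} + 9 k + 20} ≠ 0.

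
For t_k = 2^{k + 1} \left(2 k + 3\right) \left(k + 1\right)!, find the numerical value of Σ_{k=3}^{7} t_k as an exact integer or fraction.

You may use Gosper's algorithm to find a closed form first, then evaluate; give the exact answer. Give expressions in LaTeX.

Compute t_(k+1)/t_k: get 2*(k + 2)*(2*k + 5)/(2*k + 3).
So A=2*k + 4 and B=1, with C=k + 3/2.
f must satisfy (2*k + 4)·f(k+1) − (1)·f(k) = k + 3/2.
From deg A=1, deg B=0, deg C=1: d=0.
Coefficient equations give f(k) = 1/2.
Certificate R = B(k−1)f/C = 1/(2*k + 3) gives s_k = 2**(k + 1)*factorial(k + 1).
Verify: 2**(k + 1)*(2*k + 3)*factorial(k + 1) matches t_k.
Telescoping: Σ = s_(8) − s_(3) = 185794560 − (384) = 185794176.

Σ = 185794176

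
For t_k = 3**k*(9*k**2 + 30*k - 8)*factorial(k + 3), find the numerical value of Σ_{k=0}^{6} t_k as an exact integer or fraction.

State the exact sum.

Σ = 134915155224

Step 1: r(k) = 3*(9*k**3 + 84*k**2 + 223*k + 124)/(9*k**2 + 30*k - 8).
Gosper form: A/B · C(k+1)/C(k) with A=3*k + 12, B=1, C=k**2 + 10*k/3 - 8/9.
Set up (3*k + 12)·f(k+1) − (1)·f(k) − (k**2 + 10*k/3 - 8/9) = 0.
From deg A=1, deg B=0, deg C=2: d=1.
Coefficient equations give f(k) = (3*k - 4)/9.
R(k) = B(k−1)·f(k)/C(k) = (3*k - 4)/(9*k**2 + 30*k - 8); s_k = R·t_k = 3**k*(3*k - 4)*factorial(k + 3).
s_(k+1) − s_k = 3**k*(9*k**2 + 30*k - 8)*factorial(k + 3) = t_k.
Telescoping: Σ = s_(7) − s_(0) = 134915155200 − (-24) = 134915155224.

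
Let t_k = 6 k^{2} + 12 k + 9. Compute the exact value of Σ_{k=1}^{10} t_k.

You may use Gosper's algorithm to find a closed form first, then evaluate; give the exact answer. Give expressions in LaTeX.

Σ = 3060

Compute t_(k+1)/t_k: get (2*k**2 + 8*k + 9)/(2*k**2 + 4*k + 3).
Factor: A=1; B=1; C=k**2 + 2*k + 3/2.
f must satisfy (1)·f(k+1) − (1)·f(k) = k**2 + 2*k + 3/2.
Degrees (0,0,2) ⇒ d ≤ 3.
A polynomial solution: f(k) = k*(2*k**2 + 3*k + 4)/6.
Then R = B(k−1)f/C = k*(2*k**2 + 3*k + 4)/(3*(2*k**2 + 4*k + 3)), so s_k = R(k)·t_k = k*(2*k**2 + 3*k + 4).
s_(k+1) − s_k = 6*k**2 + 12*k + 9 = t_k.
Evaluate s at k=11 and k=1: 3069 and 9; difference 3060.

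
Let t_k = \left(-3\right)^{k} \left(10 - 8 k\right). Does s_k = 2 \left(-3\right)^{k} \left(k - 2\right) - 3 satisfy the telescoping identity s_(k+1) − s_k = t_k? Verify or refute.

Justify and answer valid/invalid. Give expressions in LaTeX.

s_(k+1) = -6*(-3)**k*(k - 1) - 3
s_(k+1) − s_k = (-3)**k*(10 - 8*k)
(s_(k+1) − s_k) − t_k = 0

valid (s_(k+1) − s_k reduces to t_k)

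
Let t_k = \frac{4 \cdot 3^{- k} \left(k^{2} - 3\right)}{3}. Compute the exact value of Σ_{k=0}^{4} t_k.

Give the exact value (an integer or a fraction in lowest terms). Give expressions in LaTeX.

Σ = -1028/243

The ratio is ((k + 1)**2 - 3)/(3*(k**2 - 3)).
So A=1/3 and B=1, with C=k**2 - 3.
f must satisfy (1/3)·f(k+1) − (1)·f(k) = k**2 - 3.
d = 2 from the (0,0,2) case.
Solve for f: f(k) = -3*(k - 1)*(k + 2)/2 (degree 2 ≤ 2).
Get s_k = R·t_k = 2*(-k**2 - k + 2)/3**k with R(k) = B(k−1)f(k)/C(k) = -3*(k - 1)*(k + 2)/(2*(k**2 - 3)).
Check: Δs_k = 4*(k**2 - 3)/(3*3**k). ✓
Telescoping: Σ = s_(5) − s_(0) = -56/243 − (4) = -1028/243.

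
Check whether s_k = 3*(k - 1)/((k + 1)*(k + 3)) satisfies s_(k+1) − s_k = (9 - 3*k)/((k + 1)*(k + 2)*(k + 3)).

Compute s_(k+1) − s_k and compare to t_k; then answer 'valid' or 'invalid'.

Invalid: residual 6*(k - 2)/(k**4 + 10*k**3 + 35*k**2 + 50*k + 24) ≠ 0.

s_(k+1) = 3*k/((k + 2)*(k + 4))
s_(k+1) − s_k = 3*(-k**2 + k + 8)/(k**4 + 10*k**3 + 35*k**2 + 50*k + 24)
(s_(k+1) − s_k) − t_k = 6*(k - 2)/(k**4 + 10*k**3 + 35*k**2 + 50*k + 24)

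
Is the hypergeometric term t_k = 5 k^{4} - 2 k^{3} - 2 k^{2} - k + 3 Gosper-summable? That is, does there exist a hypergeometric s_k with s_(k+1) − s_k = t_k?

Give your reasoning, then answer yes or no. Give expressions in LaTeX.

Yes. s_k = k \left(k^{4} - 3 k^{3} + 2 k^{2} + 3\right).

r(k) = (5*k**4 + 18*k**3 + 22*k**2 + 9*k + 3)/(5*k**4 - 2*k**3 - 2*k**2 - k + 3) after simplifying.
Normal form (A,B,C) = (1, 1, k**4 - 2*k**3/5 - 2*k**2/5 - k/5 + 3/5).
Key eq: (1)·f(k+1) = (1)·f(k) + (k**4 - 2*k**3/5 - 2*k**2/5 - k/5 + 3/5).
deg f ≤ 5 (via 0,0,4).
Solving with deg f ≤ 5: f(k) = k*(k**4 - 3*k**3 + 2*k**2 + 3)/5.
Get s_k = R·t_k = k*(k**4 - 3*k**3 + 2*k**2 + 3) with R(k) = B(k−1)f(k)/C(k) = k*(k**4 - 3*k**3 + 2*k**2 + 3)/(5*k**4 - 2*k**3 - 2*k**2 - k + 3).
Check: Δs_k = 5*k**4 - 2*k**3 - 2*k**2 - k + 3. ✓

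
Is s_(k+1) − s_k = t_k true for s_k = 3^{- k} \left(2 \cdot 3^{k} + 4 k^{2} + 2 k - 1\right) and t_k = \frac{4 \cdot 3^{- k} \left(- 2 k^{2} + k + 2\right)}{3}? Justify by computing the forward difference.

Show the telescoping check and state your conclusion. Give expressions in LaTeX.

valid; difference matches t_k

s_(k+1) = (6*3**k + 4*k**2 + 10*k + 5)/(3*3**k)
s_(k+1) − s_k = 4*(-2*k**2 + k + 2)/(3*3**k)
(s_(k+1) − s_k) − t_k = 0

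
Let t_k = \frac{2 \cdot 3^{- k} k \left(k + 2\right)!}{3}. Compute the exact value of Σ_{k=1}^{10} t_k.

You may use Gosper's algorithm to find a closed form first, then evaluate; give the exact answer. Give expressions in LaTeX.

r(k) = (k + 1)*(k + 3)/(3*k) after simplifying.
A = k/3 + 1, B = 1, C = k.
Key eq: (k/3 + 1)·f(k+1) = (1)·f(k) + (k).
d = 0 from the (1,0,1) case.
Match coefficients ⇒ f(k) = 3.
Certificate R = B(k−1)f/C = 3/k gives s_k = 2*factorial(k + 2)/3**k.
s_(k+1) − s_k = 2*k*factorial(k + 2)/(3*3**k) = t_k.
Telescoping: Σ = s_(11) − s_(1) = 51251200/729 − (4) = 51248284/729.

Σ = 51248284/729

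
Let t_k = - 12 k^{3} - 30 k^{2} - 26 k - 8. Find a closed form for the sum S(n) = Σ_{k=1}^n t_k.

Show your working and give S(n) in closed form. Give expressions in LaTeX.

S(n) = n \left(- 3 n^{3} - 16 n^{2} - 31 n - 26\right)

r(k) = (6*k**3 + 33*k**2 + 61*k + 38)/(6*k**3 + 15*k**2 + 13*k + 4) after simplifying.
Take A(k)=1, B(k)=1, C(k)=k**3 + 5*k**2/2 + 13*k/6 + 2/3.
Solve (1)·f(k+1) − (1)·f(k) = k**3 + 5*k**2/2 + 13*k/6 + 2/3.
Degrees (0,0,3) ⇒ d ≤ 4.
A polynomial solution: f(k) = k**2*(k + 1)*(3*k + 1)/12.
Then R = B(k−1)f/C = k**2*(3*k + 1)/(2*(6*k**2 + 9*k + 4)), so s_k = R(k)·t_k = k**2*(-3*k**2 - 4*k - 1).
Check: Δs_k = -12*k**3 - 30*k**2 - 26*k - 8. ✓
Evaluate: s_(n+1) = -3*n**4 - 16*n**3 - 31*n**2 - 26*n - 8; subtract s_(1) = -8 ⇒ S(n) = n*(-3*n**3 - 16*n**2 - 31*n - 26).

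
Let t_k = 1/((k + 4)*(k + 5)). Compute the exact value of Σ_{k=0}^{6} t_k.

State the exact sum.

Σ = 7/44

Compute t_(k+1)/t_k: get (k + 4)/(k + 6).
Take A(k)=k + 4, B(k)=k + 6, C(k)=1.
Need (k + 4)·f(k+1) − (k + 5)·f(k) = 1.
d = 1 from the (1,1,0) case.
Coefficient equations give f(k) = k/4.
Get s_k = R·t_k = k/(4*(k + 4)) with R(k) = B(k−1)f(k)/C(k) = k*(k + 5)/4.
Δs = 1/(k**2 + 9*k + 20), as required.
Telescoping: Σ = s_(7) − s_(0) = 7/44 − (0) = 7/44.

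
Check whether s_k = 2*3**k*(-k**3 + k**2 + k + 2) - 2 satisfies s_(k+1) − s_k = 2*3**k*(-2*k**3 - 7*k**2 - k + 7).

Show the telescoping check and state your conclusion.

s_(k+1) = 2*3**(k + 1)*(k - (k + 1)**3 + (k + 1)**2 + 3) - 2
s_(k+1) − s_k = 2*3**k*(-2*k**3 - 7*k**2 - k + 7)
(s_(k+1) − s_k) − t_k = 0

valid; difference matches t_k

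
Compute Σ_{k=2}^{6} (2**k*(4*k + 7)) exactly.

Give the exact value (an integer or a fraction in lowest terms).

Σ = 3428

t_(k+1)/t_k = 2*(4*k + 11)/(4*k + 7).
Factor: A=2; B=1; C=k + 7/4.
f must satisfy (2)·f(k+1) − (1)·f(k) = k + 7/4.
d = 1 from the (0,0,1) case.
Solving with deg f ≤ 1: f(k) = (4*k - 1)/4.
Get s_k = R·t_k = 2**k*(4*k - 1) with R(k) = B(k−1)f(k)/C(k) = (4*k - 1)/(4*k + 7).
s_(k+1) − s_k = 2**k*(4*k + 7) = t_k.
Sum = s_(7) − s_(2); s_(7) = 3456, s_(2) = 28 ⇒ 3428.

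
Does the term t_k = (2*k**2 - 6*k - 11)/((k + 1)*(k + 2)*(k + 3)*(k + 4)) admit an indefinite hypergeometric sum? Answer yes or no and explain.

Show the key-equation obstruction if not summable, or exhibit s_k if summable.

Yes. s_k = k*(-k**2 - 10*k - 11)/(2*(k + 1)*(k + 2)*(k + 3)).

Compute t_(k+1)/t_k: get (2*k**3 - 17*k - 15)/(2*k**3 + 4*k**2 - 41*k - 55).
So A=k + 1 and B=k + 5, with C=k**2 - 3*k - 11/2.
Set up (k + 1)·f(k+1) − (k + 4)·f(k) − (k**2 - 3*k - 11/2) = 0.
d = 3 from the (1,1,2) case.
Solving with deg f ≤ 3: f(k) = -k*(k**2 + 10*k + 11)/4.
R(k) = B(k−1)·f(k)/C(k) = -k*(k + 4)*(k**2 + 10*k + 11)/(2*(2*k**2 - 6*k - 11)); s_k = R·t_k = k*(-k**2 - 10*k - 11)/(2*(k + 1)*(k + 2)*(k + 3)).
Verify: (2*k**2 - 6*k - 11)/(k**4 + 10*k**3 + 35*k**2 + 50*k + 24) matches t_k.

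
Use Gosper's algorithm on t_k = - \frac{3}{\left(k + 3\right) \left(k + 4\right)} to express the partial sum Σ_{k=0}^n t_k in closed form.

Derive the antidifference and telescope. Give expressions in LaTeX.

S(n) = \frac{- n - 1}{n + 4}

t_(k+1)/t_k = (k + 3)/(k + 5).
A = k + 3, B = k + 5, C = 1.
Set up (k + 3)·f(k+1) − (k + 4)·f(k) − (1) = 0.
d = 1 from the (1,1,0) case.
Solve for f: f(k) = k/3 (degree 1 ≤ 1).
R(k) = B(k−1)·f(k)/C(k) = k*(k + 4)/3; s_k = R·t_k = -k/(k + 3).
s_(k+1) − s_k = -3/(k**2 + 7*k + 12) = t_k.
s_(n+1) = (-n - 1)/(n + 4) and s_(0) = 0, so S(n) = (-n - 1)/(n + 4).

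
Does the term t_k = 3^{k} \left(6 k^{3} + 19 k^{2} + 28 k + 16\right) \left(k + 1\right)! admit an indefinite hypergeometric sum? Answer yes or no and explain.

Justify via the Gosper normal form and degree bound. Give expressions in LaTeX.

The ratio is 3*(6*k**4 + 49*k**3 + 158*k**2 + 237*k + 138)/(6*k**3 + 19*k**2 + 28*k + 16).
A = 3*k + 6, B = 1, C = k**3 + 19*k**2/6 + 14*k/3 + 8/3.
Key eq: (3*k + 6)·f(k+1) = (1)·f(k) + (k**3 + 19*k**2/6 + 14*k/3 + 8/3).
Degrees (1,0,3) ⇒ d ≤ 2.
Match coefficients ⇒ f(k) = (2*k**2 - k + 2)/6.
So s_k = (B(k−1)f/C)·t_k = ((2*k**2 - k + 2)/(6*k**3 + 19*k**2 + 28*k + 16))·t_k = 3**k*(2*k**2 - k + 2)*factorial(k + 1).
Check: Δs_k = 3**k*(6*k**3 + 19*k**2 + 28*k + 16)*factorial(k + 1). ✓

Yes. s_k = 3^{k} \left(2 k^{2} - k + 2\right) \left(k + 1\right)!.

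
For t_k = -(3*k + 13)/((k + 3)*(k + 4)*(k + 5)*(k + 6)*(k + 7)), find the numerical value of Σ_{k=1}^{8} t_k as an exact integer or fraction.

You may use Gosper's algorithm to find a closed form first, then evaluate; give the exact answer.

The ratio is (k + 3)*(3*k + 16)/((k + 8)*(3*k + 13)).
Take A(k)=k + 3, B(k)=k + 8, C(k)=k + 13/3.
Key eq: (k + 3)·f(k+1) = (k + 7)·f(k) + (k + 13/3).
Degrees (1,1,1) ⇒ d ≤ 4.
Solving with deg f ≤ 4: f(k) = k*(k + 4)*(k**2 + 14*k + 63)/270.
So s_k = (B(k−1)f/C)·t_k = (k*(k + 4)*(k + 7)*(k**2 + 14*k + 63)/(90*(3*k + 13)))·t_k = k*(-k**2 - 14*k - 63)/(90*(k**3 + 14*k**2 + 63*k + 90)).
Check: Δs_k = (-3*k - 13)/(k**5 + 25*k**4 + 245*k**3 + 1175*k**2 + 2754*k + 2520). ✓
Sum = s_(9) − s_(1); s_(9) = -3/280, s_(1) = -13/2520 ⇒ -1/180.

Σ = -1/180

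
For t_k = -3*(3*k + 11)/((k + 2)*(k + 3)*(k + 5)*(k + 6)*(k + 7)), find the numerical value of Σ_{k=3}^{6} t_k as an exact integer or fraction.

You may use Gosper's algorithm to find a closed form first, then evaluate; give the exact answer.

Compute t_(k+1)/t_k: get (k + 2)*(k + 5)*(3*k + 14)/((k + 4)*(k + 8)*(3*k + 11)).
Gosper form: A/B · C(k+1)/C(k) with A=k + 2, B=k + 8, C=k**2 + 23*k/3 + 44/3.
f must satisfy (k + 2)·f(k+1) − (k + 7)·f(k) = k**2 + 23*k/3 + 44/3.
d = 5 from the (1,1,2) case.
Solving with deg f ≤ 5: f(k) = k*(k + 3)*(k + 4)*(k**2 + 13*k + 52)/180.
R(k) = B(k−1)·f(k)/C(k) = k*(k + 3)*(k + 7)*(k**2 + 13*k + 52)/(60*(3*k + 11)); s_k = R·t_k = k*(-k**2 - 13*k - 52)/(20*(k**3 + 13*k**2 + 52*k + 60)).
Check: Δs_k = 3*(-3*k - 11)/(k**5 + 23*k**4 + 203*k**3 + 853*k**2 + 1692*k + 1260). ✓
Σ_(k=3)^(6) t_k = s_(7) − s_(3) = -28/585 − (-1/24) = -29/4680.

Σ = -29/4680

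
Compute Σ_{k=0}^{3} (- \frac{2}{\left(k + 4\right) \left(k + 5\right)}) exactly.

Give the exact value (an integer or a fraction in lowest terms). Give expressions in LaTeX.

Σ = -1/4

t_(k+1)/t_k = (k + 4)/(k + 6).
Take A(k)=k + 4, B(k)=k + 6, C(k)=1.
Key eq: (k + 4)·f(k+1) = (k + 5)·f(k) + (1).
Degrees (1,1,0) ⇒ d ≤ 1.
Match coefficients ⇒ f(k) = k/4.
So s_k = (B(k−1)f/C)·t_k = (k*(k + 5)/4)·t_k = -k/(2*k + 8).
Δs = -2/(k**2 + 9*k + 20), as required.
Sum = s_(4) − s_(0); s_(4) = -1/4, s_(0) = 0 ⇒ -1/4.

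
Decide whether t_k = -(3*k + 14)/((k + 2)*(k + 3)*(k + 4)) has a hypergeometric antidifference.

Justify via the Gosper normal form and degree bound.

Yes. s_k = k*(-5*k - 16)/(3*(k + 2)*(k + 3)).

The ratio is (k + 2)*(3*k + 17)/((k + 5)*(3*k + 14)).
So A=k + 2 and B=k + 5, with C=k + 14/3.
Key eq: (k + 2)·f(k+1) = (k + 4)·f(k) + (k + 14/3).
Bound: deg f ≤ 2.
Coefficient equations give f(k) = k*(5*k + 16)/9.
Get s_k = R·t_k = k*(-5*k - 16)/(3*(k + 2)*(k + 3)) with R(k) = B(k−1)f(k)/C(k) = k*(k + 4)*(5*k + 16)/(3*(3*k + 14)).
Check: Δs_k = (-3*k - 14)/(k**3 + 9*k**2 + 26*k + 24). ✓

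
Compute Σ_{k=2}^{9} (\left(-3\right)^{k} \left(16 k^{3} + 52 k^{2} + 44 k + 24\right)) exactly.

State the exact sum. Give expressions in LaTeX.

Σ = -257630400

Step 1: r(k) = 3*(-4*k**3 - 25*k**2 - 49*k - 34)/(4*k**3 + 13*k**2 + 11*k + 6).
Normal form (A,B,C) = (-3, 1, k**3 + 13*k**2/4 + 11*k/4 + 3/2).
Need (-3)·f(k+1) − (1)·f(k) = k**3 + 13*k**2/4 + 11*k/4 + 3/2.
deg f ≤ 3 (via 0,0,3).
Solving with deg f ≤ 3: f(k) = -(4*k**3 + 4*k**2 - 4*k + 3)/16.
So s_k = (B(k−1)f/C)·t_k = (-(4*k**3 + 4*k**2 - 4*k + 3)/(4*(4*k**3 + 13*k**2 + 11*k + 6)))·t_k = (-3)**k*(-4*k**3 - 4*k**2 + 4*k - 3).
Check: Δs_k = (-3)**k*(16*k**3 + 52*k**2 + 44*k + 24). ✓
Telescoping: Σ = s_(10) − s_(2) = -257630787 − (-387) = -257630400.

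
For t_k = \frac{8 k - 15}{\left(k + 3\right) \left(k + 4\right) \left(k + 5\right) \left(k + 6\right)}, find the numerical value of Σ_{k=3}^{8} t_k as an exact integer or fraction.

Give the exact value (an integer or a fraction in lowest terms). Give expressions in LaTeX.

Σ = 73/4368

t_(k+1)/t_k = (k + 3)*(8*k - 7)/((k + 7)*(8*k - 15)).
Factor: A=k + 3; B=k + 7; C=k - 15/8.
Need (k + 3)·f(k+1) − (k + 6)·f(k) = k - 15/8.
From deg A=1, deg B=1, deg C=1: d=3.
Coefficient equations give f(k) = -k*(k**2 + 12*k + 287)/480.
R(k) = B(k−1)·f(k)/C(k) = -k*(k + 6)*(k**2 + 12*k + 287)/(60*(8*k - 15)); s_k = R·t_k = k*(-k**2 - 12*k - 287)/(60*(k + 3)*(k + 4)*(k + 5)).
s_(k+1) − s_k = (8*k - 15)/(k**4 + 18*k**3 + 119*k**2 + 342*k + 360) = t_k.
Sum = s_(9) − s_(3); s_(9) = -17/520, s_(3) = -83/1680 ⇒ 73/4368.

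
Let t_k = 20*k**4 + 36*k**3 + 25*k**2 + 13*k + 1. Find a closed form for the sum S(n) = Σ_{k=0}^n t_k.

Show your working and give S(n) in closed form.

S(n) = 4*n**5 + 19*n**4 + 33*n**3 + 28*n**2 + 11*n + 1

The ratio is (20*k**4 + 116*k**3 + 253*k**2 + 251*k + 95)/(20*k**4 + 36*k**3 + 25*k**2 + 13*k + 1).
So A=1 and B=1, with C=k**4 + 9*k**3/5 + 5*k**2/4 + 13*k/20 + 1/20.
Set up (1)·f(k+1) − (1)·f(k) − (k**4 + 9*k**3/5 + 5*k**2/4 + 13*k/20 + 1/20) = 0.
From deg A=0, deg B=0, deg C=4: d=5.
Match coefficients ⇒ f(k) = k*(4*k**4 - k**3 - 3*k**2 + 3*k - 2)/20.
R(k) = B(k−1)·f(k)/C(k) = k*(4*k**4 - k**3 - 3*k**2 + 3*k - 2)/(20*k**4 + 36*k**3 + 25*k**2 + 13*k + 1); s_k = R·t_k = k*(4*k**4 - k**3 - 3*k**2 + 3*k - 2).
Δs = 20*k**4 + 36*k**3 + 25*k**2 + 13*k + 1, as required.
s_(n+1) = 4*n**5 + 19*n**4 + 33*n**3 + 28*n**2 + 11*n + 1 and s_(0) = 0, so S(n) = 4*n**5 + 19*n**4 + 33*n**3 + 28*n**2 + 11*n + 1.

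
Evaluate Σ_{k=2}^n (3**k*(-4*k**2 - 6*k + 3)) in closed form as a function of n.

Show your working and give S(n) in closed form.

r(k) = 3*(4*k**2 + 14*k + 7)/(4*k**2 + 6*k - 3) after simplifying.
Gosper form: A/B · C(k+1)/C(k) with A=3, B=1, C=k**2 + 3*k/2 - 3/4.
Need (3)·f(k+1) − (1)·f(k) = k**2 + 3*k/2 - 3/4.
deg f ≤ 2 (via 0,0,2).
A polynomial solution: f(k) = k*(2*k - 3)/4.
So s_k = (B(k−1)f/C)·t_k = (k*(2*k - 3)/(4*k**2 + 6*k - 3))·t_k = 3**k*k*(3 - 2*k).
Check: Δs_k = 3**k*(-4*k**2 - 6*k + 3). ✓
Evaluate: s_(n+1) = 3**(n + 1)*(-2*n**2 - n + 1); subtract s_(2) = -18 ⇒ S(n) = -6*3**n*n**2 - 3*3**n*n + 3*3**n + 18.

S(n) = -6*3**n*n**2 - 3*3**n*n + 3*3**n + 18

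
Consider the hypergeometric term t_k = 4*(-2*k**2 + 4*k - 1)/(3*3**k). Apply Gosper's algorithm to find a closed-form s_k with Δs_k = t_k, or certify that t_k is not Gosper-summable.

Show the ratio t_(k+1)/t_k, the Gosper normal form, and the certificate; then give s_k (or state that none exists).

Compute t_(k+1)/t_k: get (2*k**2 - 1)/(3*(2*k**2 - 4*k + 1)).
Take A(k)=1/3, B(k)=1, C(k)=k**2 - 2*k + 1/2.
Key eq: (1/3)·f(k+1) = (1)·f(k) + (k**2 - 2*k + 1/2).
From deg A=0, deg B=0, deg C=2: d=2.
Match coefficients ⇒ f(k) = -3*(2*k**2 - 2*k + 1)/4.
Then R = B(k−1)f/C = -3*(2*k**2 - 2*k + 1)/(2*(2*k**2 - 4*k + 1)), so s_k = R(k)·t_k = 2*(2*k**2 - 2*k + 1)/3**k.
Δs = 4*(-2*k**2 + 4*k - 1)/(3*3**k), as required.

s_k = 2*(2*k**2 - 2*k + 1)/3**k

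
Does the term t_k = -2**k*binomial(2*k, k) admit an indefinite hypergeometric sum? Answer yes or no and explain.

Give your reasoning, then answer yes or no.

No — t_k has no hypergeometric antidifference.

Step 1: r(k) = 4*(2*k + 1)/(k + 1).
A = 8*k + 4, B = k + 1, C = 1.
Need (8*k + 4)·f(k+1) − (k)·f(k) = 1.
Degrees (1,1,0) ⇒ d ≤ -1.
Negative degree bound (-1): no f exists, t_k not Gosper-summable.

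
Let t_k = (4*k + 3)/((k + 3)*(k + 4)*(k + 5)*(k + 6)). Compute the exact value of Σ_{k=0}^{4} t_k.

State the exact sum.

Σ = 23/720

Ratio r(k) = (k + 3)*(4*k + 7)/((k + 7)*(4*k + 3)).
Gosper form: A/B · C(k+1)/C(k) with A=k + 3, B=k + 7, C=k + 3/4.
Set up (k + 3)·f(k+1) − (k + 6)·f(k) − (k + 3/4) = 0.
Bound: deg f ≤ 3.
Solve for f: f(k) = k*(k**2 + 12*k + 7)/80 (degree 3 ≤ 3).
So s_k = (B(k−1)f/C)·t_k = (k*(k + 6)*(k**2 + 12*k + 7)/(20*(4*k + 3)))·t_k = k*(k**2 + 12*k + 7)/(20*(k + 3)*(k + 4)*(k + 5)).
Δs = (4*k + 3)/(k**4 + 18*k**3 + 119*k**2 + 342*k + 360), as required.
Σ_(k=0)^(4) t_k = s_(5) − s_(0) = 23/720 − (0) = 23/720.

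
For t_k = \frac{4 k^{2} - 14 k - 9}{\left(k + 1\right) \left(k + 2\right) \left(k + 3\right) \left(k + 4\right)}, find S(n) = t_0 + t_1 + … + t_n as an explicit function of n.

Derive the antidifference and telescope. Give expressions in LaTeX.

S(n) = \frac{- n^{3} - 21 n^{2} - 47 n - 27}{3 \left(n^{3} + 9 n^{2} + 26 n + 24\right)}

The ratio is (k + 1)*(14*k - 4*(k + 1)**2 + 23)/((k + 5)*(-4*k**2 + 14*k + 9)).
A = k + 1, B = k + 5, C = k**2 - 7*k/2 - 9/4.
f must satisfy (k + 1)·f(k+1) − (k + 4)·f(k) = k**2 - 7*k/2 - 9/4.
d = 3 from the (1,1,2) case.
Solve for f: f(k) = -k*(k**2 + 18*k + 8)/12 (degree 3 ≤ 3).
Get s_k = R·t_k = k*(-k**2 - 18*k - 8)/(3*(k + 1)*(k + 2)*(k + 3)) with R(k) = B(k−1)f(k)/C(k) = -k*(k + 4)*(k**2 + 18*k + 8)/(3*(4*k**2 - 14*k - 9)).
Check: Δs_k = (4*k**2 - 14*k - 9)/(k**4 + 10*k**3 + 35*k**2 + 50*k + 24). ✓
Evaluate: s_(n+1) = (-n**3 - 21*n**2 - 47*n - 27)/(3*(n**3 + 9*n**2 + 26*n + 24)); subtract s_(0) = 0 ⇒ S(n) = (-n**3 - 21*n**2 - 47*n - 27)/(3*(n**3 + 9*n**2 + 26*n + 24)).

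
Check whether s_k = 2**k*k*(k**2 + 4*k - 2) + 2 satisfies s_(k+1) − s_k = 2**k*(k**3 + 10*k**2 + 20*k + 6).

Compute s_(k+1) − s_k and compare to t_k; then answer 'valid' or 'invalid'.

s_(k+1) = 2*2**k*(k + 1)*(4*k + (k + 1)**2 + 2) + 2
s_(k+1) − s_k = 2**k*(k**3 + 10*k**2 + 20*k + 6)
(s_(k+1) − s_k) − t_k = 0

Valid: the claim telescopes to t_k.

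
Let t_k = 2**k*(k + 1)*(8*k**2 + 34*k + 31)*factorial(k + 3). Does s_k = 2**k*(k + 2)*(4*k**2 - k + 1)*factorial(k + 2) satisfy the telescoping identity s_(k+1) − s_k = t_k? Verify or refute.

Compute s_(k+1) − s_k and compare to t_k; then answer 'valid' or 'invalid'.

s_(k+1) = 2**(k + 1)*(k + 3)*(4*k**2 + 7*k + 4)*factorial(k + 3)
s_(k+1) − s_k = 2**k*(8*k**4 + 58*k**3 + 157*k**2 + 175*k + 70)*factorial(k + 2)
(s_(k+1) − s_k) − t_k = -2**k*(8*k**3 + 34*k**2 + 51*k + 23)*factorial(k + 2)

Invalid: residual -2**k*(8*k**3 + 34*k**2 + 51*k + 23)*factorial(k + 2) ≠ 0.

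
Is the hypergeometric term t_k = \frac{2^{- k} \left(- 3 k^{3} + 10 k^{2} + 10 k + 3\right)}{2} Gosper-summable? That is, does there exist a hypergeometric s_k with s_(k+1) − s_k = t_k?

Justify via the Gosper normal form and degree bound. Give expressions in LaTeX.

Yes. s_k = 2^{- k} \left(3 k^{3} - k^{2} - 3 k - 4\right).

The ratio is (3*k**3 - k**2 - 21*k - 20)/(2*(3*k**3 - 10*k**2 - 10*k - 3)).
A = 1/2, B = 1, C = k**3 - 10*k**2/3 - 10*k/3 - 1.
Set up (1/2)·f(k+1) − (1)·f(k) − (k**3 - 10*k**2/3 - 10*k/3 - 1) = 0.
From deg A=0, deg B=0, deg C=3: d=3.
Solving with deg f ≤ 3: f(k) = -2*(3*k**3 - k**2 - 3*k - 4)/3.
Get s_k = R·t_k = (3*k**3 - k**2 - 3*k - 4)/2**k with R(k) = B(k−1)f(k)/C(k) = -2*(3*k**3 - k**2 - 3*k - 4)/(3*k**3 - 10*k**2 - 10*k - 3).
Check: Δs_k = (-3*k**3 + 10*k**2 + 10*k + 3)/(2*2**k). ✓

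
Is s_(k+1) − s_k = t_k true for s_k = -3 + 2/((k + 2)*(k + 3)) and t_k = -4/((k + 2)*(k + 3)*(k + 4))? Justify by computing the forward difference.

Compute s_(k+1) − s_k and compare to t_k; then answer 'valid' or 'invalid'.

s_(k+1) = -3 + 2/((k + 3)*(k + 4))
s_(k+1) − s_k = -4/(k**3 + 9*k**2 + 26*k + 24)
(s_(k+1) − s_k) − t_k = 0

valid; difference matches t_k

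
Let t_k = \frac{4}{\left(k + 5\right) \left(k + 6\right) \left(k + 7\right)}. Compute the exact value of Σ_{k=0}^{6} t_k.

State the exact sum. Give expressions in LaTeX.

Σ = 7/130

Step 1: r(k) = (k + 5)/(k + 8).
Gosper form: A/B · C(k+1)/C(k) with A=k + 5, B=k + 8, C=1.
Solve (k + 5)·f(k+1) − (k + 7)·f(k) = 1.
d = 2 from the (1,1,0) case.
A polynomial solution: f(k) = k*(k + 11)/60.
Get s_k = R·t_k = k*(k + 11)/(15*(k + 5)*(k + 6)) with R(k) = B(k−1)f(k)/C(k) = k*(k + 7)*(k + 11)/60.
Δs = 4/(k**3 + 18*k**2 + 107*k + 210), as required.
Evaluate s at k=7 and k=0: 7/130 and 0; difference 7/130.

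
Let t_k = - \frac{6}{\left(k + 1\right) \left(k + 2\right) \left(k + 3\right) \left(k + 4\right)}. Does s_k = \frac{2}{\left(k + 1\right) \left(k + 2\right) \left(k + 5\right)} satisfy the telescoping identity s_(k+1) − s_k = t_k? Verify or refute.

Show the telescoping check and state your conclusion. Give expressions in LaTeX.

s_(k+1) = 2/((k + 2)*(k + 3)*(k + 6))
s_(k+1) − s_k = 2*(-3*k - 13)/(k**5 + 17*k**4 + 107*k**3 + 307*k**2 + 396*k + 180)
(s_(k+1) − s_k) − t_k = 4*(4*k + 19)/(k**6 + 21*k**5 + 175*k**4 + 735*k**3 + 1624*k**2 + 1764*k + 720)

Invalid: residual \frac{4 \left(4 k + 19\right)}{k^{6} + 21 k^{5} + 175 k^{4} + 735 k^{3} + 1624 k^{2} + 1764 k + 720} ≠ 0.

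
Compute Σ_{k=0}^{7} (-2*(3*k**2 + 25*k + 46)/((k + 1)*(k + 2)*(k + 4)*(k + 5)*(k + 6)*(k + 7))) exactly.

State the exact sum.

Σ = -31/378

Compute t_(k+1)/t_k: get (k + 1)*(k + 4)*(25*k + 3*(k + 1)**2 + 71)/((k + 3)*(k + 8)*(3*k**2 + 25*k + 46)).
Take A(k)=k + 1, B(k)=k + 8, C(k)=k**3 + 34*k**2/3 + 121*k/3 + 46.
f must satisfy (k + 1)·f(k+1) − (k + 7)·f(k) = k**3 + 34*k**2/3 + 121*k/3 + 46.
deg f ≤ 6 (via 1,1,3).
Match coefficients ⇒ f(k) = k*(k + 2)*(k + 3)*(k + 5)*(k**2 + 11*k + 34)/72.
R(k) = B(k−1)·f(k)/C(k) = k*(k + 2)*(k + 5)*(k + 7)*(k**2 + 11*k + 34)/(24*(3*k**2 + 25*k + 46)); s_k = R·t_k = k*(-k**2 - 11*k - 34)/(12*(k**3 + 11*k**2 + 34*k + 24)).
Δs = 2*(-3*k**2 - 25*k - 46)/(k**6 + 25*k**5 + 247*k**4 + 1219*k**3 + 3112*k**2 + 3796*k + 1680), as required.
Evaluate s at k=8 and k=0: -31/378 and 0; difference -31/378.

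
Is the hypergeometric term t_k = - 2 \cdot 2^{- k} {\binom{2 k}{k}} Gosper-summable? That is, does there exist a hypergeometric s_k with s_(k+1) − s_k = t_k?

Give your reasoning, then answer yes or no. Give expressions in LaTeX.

No — negative degree bound, so no certificate f.

r(k) = (2*k + 1)/(k + 1) after simplifying.
So A=2*k + 1 and B=k + 1, with C=1.
Need (2*k + 1)·f(k+1) − (k)·f(k) = 1.
Bound: deg f ≤ -1.
Bound -1 < 0, so the key equation has no polynomial solution.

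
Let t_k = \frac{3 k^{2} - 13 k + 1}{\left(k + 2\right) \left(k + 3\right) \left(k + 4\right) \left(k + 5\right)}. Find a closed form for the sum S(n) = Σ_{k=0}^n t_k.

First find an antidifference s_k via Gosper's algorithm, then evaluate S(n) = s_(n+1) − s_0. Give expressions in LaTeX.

Compute t_(k+1)/t_k: get (3*k**3 - k**2 - 23*k - 18)/(3*k**3 + 5*k**2 - 77*k + 6).
So A=k + 2 and B=k + 6, with C=k**2 - 13*k/3 + 1/3.
Solve (k + 2)·f(k+1) − (k + 5)·f(k) = k**2 - 13*k/3 + 1/3.
d = 3 from the (1,1,2) case.
Solve for f: f(k) = k*(k**2 - 15*k + 18)/24 (degree 3 ≤ 3).
Then R = B(k−1)f/C = k*(k + 5)*(k**2 - 15*k + 18)/(8*(3*k**2 - 13*k + 1)), so s_k = R(k)·t_k = k*(k**2 - 15*k + 18)/(8*(k + 2)*(k + 3)*(k + 4)).
Δs = (3*k**2 - 13*k + 1)/(k**4 + 14*k**3 + 71*k**2 + 154*k + 120), as required.
Σ_(k=0)^n t_k = s_(n+1) − s_(0) = ((n**3 - 12*n**2 - 9*n + 4)/(8*(n**3 + 12*n**2 + 47*n + 60))) − (0), i.e. (n**3 - 12*n**2 - 9*n + 4)/(8*(n**3 + 12*n**2 + 47*n + 60)).

S(n) = \frac{n^{3} - 12 n^{2} - 9 n + 4}{8 \left(n^{3} + 12 n^{2} + 47 n + 60\right)}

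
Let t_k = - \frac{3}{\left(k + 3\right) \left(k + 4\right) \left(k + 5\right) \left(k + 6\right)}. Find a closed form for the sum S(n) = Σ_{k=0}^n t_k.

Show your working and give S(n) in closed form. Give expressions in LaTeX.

Step 1: r(k) = (k + 3)/(k + 7).
So A=k + 3 and B=k + 7, with C=1.
Solve (k + 3)·f(k+1) − (k + 6)·f(k) = 1.
deg f ≤ 3 (via 1,1,0).
Solve for f: f(k) = k*(k**2 + 12*k + 47)/180 (degree 3 ≤ 3).
Certificate R = B(k−1)f/C = k*(k + 6)*(k**2 + 12*k + 47)/180 gives s_k = k*(-k**2 - 12*k - 47)/(60*(k + 3)*(k + 4)*(k + 5)).
Δs = -3/(k**4 + 18*k**3 + 119*k**2 + 342*k + 360), as required.
Evaluate: s_(n+1) = (-n**3 - 15*n**2 - 74*n - 60)/(60*(n**3 + 15*n**2 + 74*n + 120)); subtract s_(0) = 0 ⇒ S(n) = (-n**3 - 15*n**2 - 74*n - 60)/(60*(n**3 + 15*n**2 + 74*n + 120)).

S(n) = \frac{- n^{3} - 15 n^{2} - 74 n - 60}{60 \left(n^{3} + 15 n^{2} + 74 n + 120\right)}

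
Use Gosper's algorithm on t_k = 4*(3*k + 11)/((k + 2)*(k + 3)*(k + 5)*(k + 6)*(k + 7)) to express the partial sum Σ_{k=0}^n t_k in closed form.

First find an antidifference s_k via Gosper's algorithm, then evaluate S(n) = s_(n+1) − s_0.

Step 1: r(k) = (k + 2)*(k + 5)*(3*k + 14)/((k + 4)*(k + 8)*(3*k + 11)).
A = k + 2, B = k + 8, C = k**2 + 23*k/3 + 44/3.
Key eq: (k + 2)·f(k+1) = (k + 7)·f(k) + (k**2 + 23*k/3 + 44/3).
Bound: deg f ≤ 5.
Coefficient equations give f(k) = k*(k + 3)*(k + 4)*(k**2 + 13*k + 52)/180.
So s_k = (B(k−1)f/C)·t_k = (k*(k + 3)*(k + 7)*(k**2 + 13*k + 52)/(60*(3*k + 11)))·t_k = k*(k**2 + 13*k + 52)/(15*(k**3 + 13*k**2 + 52*k + 60)).
Verify: 4*(3*k + 11)/(k**5 + 23*k**4 + 203*k**3 + 853*k**2 + 1692*k + 1260) matches t_k.
Evaluate: s_(n+1) = (n**3 + 16*n**2 + 81*n + 66)/(15*(n**3 + 16*n**2 + 81*n + 126)); subtract s_(0) = 0 ⇒ S(n) = (n**3 + 16*n**2 + 81*n + 66)/(15*(n**3 + 16*n**2 + 81*n + 126)).

S(n) = (n**3 + 16*n**2 + 81*n + 66)/(15*(n**3 + 16*n**2 + 81*n + 126))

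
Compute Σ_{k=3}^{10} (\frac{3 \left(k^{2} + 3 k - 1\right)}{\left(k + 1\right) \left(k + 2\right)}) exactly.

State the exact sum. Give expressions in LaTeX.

Σ = 45/2

Compute t_(k+1)/t_k: get (k + 1)*(3*k + (k + 1)**2 + 2)/((k + 3)*(k**2 + 3*k - 1)).
Take A(k)=k + 1, B(k)=k + 3, C(k)=k**2 + 3*k - 1.
f must satisfy (k + 1)·f(k+1) − (k + 2)·f(k) = k**2 + 3*k - 1.
Bound: deg f ≤ 2.
A polynomial solution: f(k) = k*(k - 2).
Get s_k = R·t_k = 3*k*(k - 2)/(k + 1) with R(k) = B(k−1)f(k)/C(k) = k*(k - 2)*(k + 2)/(k**2 + 3*k - 1).
s_(k+1) − s_k = 3*(k**2 + 3*k - 1)/(k**2 + 3*k + 2) = t_k.
Telescoping: Σ = s_(11) − s_(3) = 99/4 − (9/4) = 45/2.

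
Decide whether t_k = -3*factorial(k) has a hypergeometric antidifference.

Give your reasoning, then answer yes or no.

No; the degree bound rules out any f.

t_(k+1)/t_k = k + 1.
Gosper form: A/B · C(k+1)/C(k) with A=k + 1, B=1, C=1.
Solve (k + 1)·f(k+1) − (1)·f(k) = 1.
Bound: deg f ≤ -1.
deg f ≤ -1 is impossible — no certificate.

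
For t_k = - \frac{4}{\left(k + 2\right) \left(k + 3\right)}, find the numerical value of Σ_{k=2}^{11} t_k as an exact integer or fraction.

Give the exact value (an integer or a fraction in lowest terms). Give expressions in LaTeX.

Step 1: r(k) = (k + 2)/(k + 4).
A = k + 2, B = k + 4, C = 1.
Set up (k + 2)·f(k+1) − (k + 3)·f(k) − (1) = 0.
Bound: deg f ≤ 1.
A polynomial solution: f(k) = k/2.
So s_k = (B(k−1)f/C)·t_k = (k*(k + 3)/2)·t_k = -2*k/(k + 2).
Δs = -4/(k**2 + 5*k + 6), as required.
Sum = s_(12) − s_(2); s_(12) = -12/7, s_(2) = -1 ⇒ -5/7.

Σ = -5/7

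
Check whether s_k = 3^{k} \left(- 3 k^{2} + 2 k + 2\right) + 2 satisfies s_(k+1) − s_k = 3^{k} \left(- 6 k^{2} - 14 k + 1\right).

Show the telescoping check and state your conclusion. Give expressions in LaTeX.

Valid: the claim telescopes to t_k.

s_(k+1) = 3**(k + 1)*(2*k - 3*(k + 1)**2 + 4) + 2
s_(k+1) − s_k = 3**k*(-6*k**2 - 14*k + 1)
(s_(k+1) − s_k) − t_k = 0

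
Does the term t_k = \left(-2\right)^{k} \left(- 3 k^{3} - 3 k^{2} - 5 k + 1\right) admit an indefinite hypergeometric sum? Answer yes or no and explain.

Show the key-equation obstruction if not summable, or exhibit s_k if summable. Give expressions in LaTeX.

t_(k+1)/t_k = 2*(-3*k**3 - 12*k**2 - 20*k - 10)/(3*k**3 + 3*k**2 + 5*k - 1).
A = -2, B = 1, C = k**3 + k**2 + 5*k/3 - 1/3.
Set up (-2)·f(k+1) − (1)·f(k) − (k**3 + k**2 + 5*k/3 - 1/3) = 0.
d = 3 from the (0,0,3) case.
Match coefficients ⇒ f(k) = -(k - 1)*(k**2 + 1)/3.
Then R = B(k−1)f/C = -(k - 1)*(k**2 + 1)/(3*k**3 + 3*k**2 + 5*k - 1), so s_k = R(k)·t_k = (-2)**k*(k**3 - k**2 + k - 1).
s_(k+1) − s_k = (-2)**k*(-3*k**3 - 3*k**2 - 5*k + 1) = t_k.

Yes. s_k = \left(-2\right)^{k} \left(k^{3} - k^{2} + k - 1\right).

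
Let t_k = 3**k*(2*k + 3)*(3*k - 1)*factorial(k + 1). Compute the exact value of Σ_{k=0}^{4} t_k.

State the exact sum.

Compute t_(k+1)/t_k: get 3*(k + 2)*(2*k + 5)*(3*k + 2)/((2*k + 3)*(3*k - 1)).
Normal form (A,B,C) = (3*k + 6, 1, k**2 + 7*k/6 - 1/2).
Solve (3*k + 6)·f(k+1) − (1)·f(k) = k**2 + 7*k/6 - 1/2.
Bound: deg f ≤ 1.
Match coefficients ⇒ f(k) = (2*k - 3)/6.
R(k) = B(k−1)·f(k)/C(k) = (2*k - 3)/((2*k + 3)*(3*k - 1)); s_k = R·t_k = 3**k*(2*k - 3)*factorial(k + 1).
Δs = 3**k*(2*k + 3)*(3*k - 1)*factorial(k + 1), as required.
Sum = s_(5) − s_(0); s_(5) = 1224720, s_(0) = -3 ⇒ 1224723.

Σ = 1224723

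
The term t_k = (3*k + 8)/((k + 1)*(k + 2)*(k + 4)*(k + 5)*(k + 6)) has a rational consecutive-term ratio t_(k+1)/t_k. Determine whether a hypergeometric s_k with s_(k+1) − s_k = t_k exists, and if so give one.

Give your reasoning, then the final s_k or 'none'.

s_k = k*(k**2 + 10*k + 29)/(20*(k**3 + 10*k**2 + 29*k + 20))

t_(k+1)/t_k = (k + 1)*(k + 4)*(3*k + 11)/((k + 3)*(k + 7)*(3*k + 8)).
Factor: A=k + 1; B=k + 7; C=k**2 + 17*k/3 + 8.
Solve (k + 1)·f(k+1) − (k + 6)·f(k) = k**2 + 17*k/3 + 8.
From deg A=1, deg B=1, deg C=2: d=5.
Solve for f: f(k) = k*(k + 2)*(k + 3)*(k**2 + 10*k + 29)/60 (degree 5 ≤ 5).
Certificate R = B(k−1)f/C = k*(k + 2)*(k + 6)*(k**2 + 10*k + 29)/(20*(3*k + 8)) gives s_k = k*(k**2 + 10*k + 29)/(20*(k**3 + 10*k**2 + 29*k + 20)).
Verify: (3*k + 8)/(k**5 + 18*k**4 + 121*k**3 + 372*k**2 + 508*k + 240) matches t_k.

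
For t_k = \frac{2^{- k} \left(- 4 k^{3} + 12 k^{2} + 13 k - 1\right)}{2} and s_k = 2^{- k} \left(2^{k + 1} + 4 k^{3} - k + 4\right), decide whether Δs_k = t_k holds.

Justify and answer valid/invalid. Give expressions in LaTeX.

s_(k+1) = (4*2**k - k + 4*(k + 1)**3 + 3)/(2*2**k)
s_(k+1) − s_k = (-8*k**3 + k + 4*(k + 1)**3 - 5)/(2*2**k)
(s_(k+1) − s_k) − t_k = 0

Valid — Δs_k = t_k.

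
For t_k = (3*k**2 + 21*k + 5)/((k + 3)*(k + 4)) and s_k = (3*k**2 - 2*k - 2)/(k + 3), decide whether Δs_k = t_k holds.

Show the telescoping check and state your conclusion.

valid (s_(k+1) − s_k reduces to t_k)

s_(k+1) = (3*k**2 + 4*k - 1)/(k + 4)
s_(k+1) − s_k = (3*k**2 + 21*k + 5)/(k**2 + 7*k + 12)
(s_(k+1) − s_k) − t_k = 0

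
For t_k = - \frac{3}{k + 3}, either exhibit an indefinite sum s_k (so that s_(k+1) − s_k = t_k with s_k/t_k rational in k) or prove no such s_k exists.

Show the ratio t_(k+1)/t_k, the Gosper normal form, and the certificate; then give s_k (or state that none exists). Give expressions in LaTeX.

none — t_k is not Gosper-summable

Compute t_(k+1)/t_k: get (k + 3)/(k + 4).
Gosper form: A/B · C(k+1)/C(k) with A=k + 3, B=k + 4, C=1.
Need (k + 3)·f(k+1) − (k + 3)·f(k) = 1.
d = 0 from the (1,1,0) case.
f = c0 ⇒ A·f(k+1) − B(k−1)·f(k) − C = -1. The system {-1 = 0} is inconsistent; no antidifference.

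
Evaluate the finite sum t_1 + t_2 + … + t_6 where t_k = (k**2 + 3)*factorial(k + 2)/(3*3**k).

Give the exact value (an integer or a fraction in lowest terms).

Σ = 8960/9

Step 1: r(k) = (k + 3)*((k + 1)**2 + 3)/(3*(k**2 + 3)).
So A=k/3 + 1 and B=1, with C=k**2 + 3.
Need (k/3 + 1)·f(k+1) − (1)·f(k) = k**2 + 3.
Bound: deg f ≤ 1.
Match coefficients ⇒ f(k) = 3*(k - 1).
Get s_k = R·t_k = (k - 1)*factorial(k + 2)/3**k with R(k) = B(k−1)f(k)/C(k) = 3*(k - 1)/(k**2 + 3).
Verify: (k**2 + 3)*factorial(k + 2)/(3*3**k) matches t_k.
Telescoping: Σ = s_(7) − s_(1) = 8960/9 − (0) = 8960/9.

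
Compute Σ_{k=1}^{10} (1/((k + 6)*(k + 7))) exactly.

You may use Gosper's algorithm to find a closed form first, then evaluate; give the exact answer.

Step 1: r(k) = (k + 6)/(k + 8).
Take A(k)=k + 6, B(k)=k + 8, C(k)=1.
Solve (k + 6)·f(k+1) − (k + 7)·f(k) = 1.
Degrees (1,1,0) ⇒ d ≤ 1.
Match coefficients ⇒ f(k) = k/6.
Then R = B(k−1)f/C = k*(k + 7)/6, so s_k = R(k)·t_k = k/(6*(k + 6)).
Verify: 1/(k**2 + 13*k + 42) matches t_k.
Sum = s_(11) − s_(1); s_(11) = 11/102, s_(1) = 1/42 ⇒ 10/119.

Σ = 10/119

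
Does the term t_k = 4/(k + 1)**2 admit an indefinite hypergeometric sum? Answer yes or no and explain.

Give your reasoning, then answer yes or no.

Compute t_(k+1)/t_k: get (k + 1)**2/(k + 2)**2.
A = k**2 + 2*k + 1, B = k**2 + 4*k + 4, C = 1.
Need (k**2 + 2*k + 1)·f(k+1) − (k**2 + 2*k + 1)·f(k) = 1.
d = 0 from the (2,2,0) case.
Put f(k) = c0: A·f(k+1) − B(k−1)·f(k) − C = -1; need -1 = 0 — inconsistent ⇒ no f, not summable.

No — the linear system for f has no solution.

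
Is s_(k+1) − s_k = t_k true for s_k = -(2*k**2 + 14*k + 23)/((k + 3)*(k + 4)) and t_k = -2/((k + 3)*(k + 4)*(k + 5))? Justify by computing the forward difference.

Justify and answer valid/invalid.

s_(k+1) = (-14*k - 2*(k + 1)**2 - 37)/((k + 4)*(k + 5))
s_(k+1) − s_k = -2/(k**3 + 12*k**2 + 47*k + 60)
(s_(k+1) − s_k) − t_k = 0

valid (s_(k+1) − s_k reduces to t_k)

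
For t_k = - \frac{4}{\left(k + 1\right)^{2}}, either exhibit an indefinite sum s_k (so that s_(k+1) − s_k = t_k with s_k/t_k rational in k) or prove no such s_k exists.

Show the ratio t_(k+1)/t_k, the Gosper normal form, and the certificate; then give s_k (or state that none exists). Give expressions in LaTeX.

none — t_k is not Gosper-summable

Ratio r(k) = (k + 1)**2/(k + 2)**2.
Normal form (A,B,C) = (k**2 + 2*k + 1, k**2 + 4*k + 4, 1).
Solve (k**2 + 2*k + 1)·f(k+1) − (k**2 + 2*k + 1)·f(k) = 1.
Bound: deg f ≤ 0.
f = c0 ⇒ A·f(k+1) − B(k−1)·f(k) − C = -1. The system {-1 = 0} is inconsistent; no antidifference.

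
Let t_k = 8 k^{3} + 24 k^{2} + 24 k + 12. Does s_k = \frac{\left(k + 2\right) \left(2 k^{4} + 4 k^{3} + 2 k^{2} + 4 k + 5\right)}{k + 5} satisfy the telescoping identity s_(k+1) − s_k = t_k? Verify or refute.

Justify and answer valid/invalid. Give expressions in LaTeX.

s_(k+1) = (2*k**5 + 18*k**4 + 62*k**3 + 106*k**2 + 101*k + 51)/(k + 6)
s_(k+1) − s_k = (8*k**5 + 94*k**4 + 348*k**3 + 570*k**2 + 468*k + 195)/(k**2 + 11*k + 30)
(s_(k+1) − s_k) − t_k = 3*(-6*k**4 - 60*k**3 - 142*k**2 - 128*k - 55)/(k**2 + 11*k + 30)

Invalid: residual \frac{3 \left(- 6 k^{4} - 60 k^{3} - 142 k^{2} - 128 k - 55\right)}{k^{2} + 11 k + 30} ≠ 0.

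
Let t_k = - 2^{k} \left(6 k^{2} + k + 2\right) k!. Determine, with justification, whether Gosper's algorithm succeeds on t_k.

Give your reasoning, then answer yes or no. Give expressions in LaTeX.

r(k) = 2*(k + 1)*(k + 6*(k + 1)**2 + 3)/(6*k**2 + k + 2) after simplifying.
Normal form (A,B,C) = (2*k + 2, 1, k**2 + k/6 + 1/3).
Key eq: (2*k + 2)·f(k+1) = (1)·f(k) + (k**2 + k/6 + 1/3).
From deg A=1, deg B=0, deg C=2: d=1.
Coefficient equations give f(k) = (3*k - 4)/6.
R(k) = B(k−1)·f(k)/C(k) = (3*k - 4)/(6*k**2 + k + 2); s_k = R·t_k = -2**k*(3*k - 4)*factorial(k).
Check: Δs_k = -2**k*(6*k**2 + k + 2)*factorial(k). ✓

Yes. s_k = - 2^{k} \left(3 k - 4\right) k!.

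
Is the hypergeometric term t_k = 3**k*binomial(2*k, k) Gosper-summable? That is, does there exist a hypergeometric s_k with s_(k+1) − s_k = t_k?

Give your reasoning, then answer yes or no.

Ratio r(k) = 6*(2*k + 1)/(k + 1).
Normal form (A,B,C) = (12*k + 6, k + 1, 1).
Solve (12*k + 6)·f(k+1) − (k)·f(k) = 1.
From deg A=1, deg B=1, deg C=0: d=-1.
Bound -1 < 0, so the key equation has no polynomial solution.

No; the degree bound rules out any f.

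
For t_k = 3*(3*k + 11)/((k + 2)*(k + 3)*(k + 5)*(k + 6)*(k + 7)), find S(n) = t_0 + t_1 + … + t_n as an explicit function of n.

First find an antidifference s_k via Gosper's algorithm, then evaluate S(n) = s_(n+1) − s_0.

S(n) = (n**3 + 16*n**2 + 81*n + 66)/(20*(n**3 + 16*n**2 + 81*n + 126))

Compute t_(k+1)/t_k: get (k + 2)*(k + 5)*(3*k + 14)/((k + 4)*(k + 8)*(3*k + 11)).
Normal form (A,B,C) = (k + 2, k + 8, k**2 + 23*k/3 + 44/3).
Key eq: (k + 2)·f(k+1) = (k + 7)·f(k) + (k**2 + 23*k/3 + 44/3).
d = 5 from the (1,1,2) case.
Solving with deg f ≤ 5: f(k) = k*(k + 3)*(k + 4)*(k**2 + 13*k + 52)/180.
R(k) = B(k−1)·f(k)/C(k) = k*(k + 3)*(k + 7)*(k**2 + 13*k + 52)/(60*(3*k + 11)); s_k = R·t_k = k*(k**2 + 13*k + 52)/(20*(k**3 + 13*k**2 + 52*k + 60)).
Check: Δs_k = 3*(3*k + 11)/(k**5 + 23*k**4 + 203*k**3 + 853*k**2 + 1692*k + 1260). ✓
s_(n+1) = (n**3 + 16*n**2 + 81*n + 66)/(20*(n**3 + 16*n**2 + 81*n + 126)) and s_(0) = 0, so S(n) = (n**3 + 16*n**2 + 81*n + 66)/(20*(n**3 + 16*n**2 + 81*n + 126)).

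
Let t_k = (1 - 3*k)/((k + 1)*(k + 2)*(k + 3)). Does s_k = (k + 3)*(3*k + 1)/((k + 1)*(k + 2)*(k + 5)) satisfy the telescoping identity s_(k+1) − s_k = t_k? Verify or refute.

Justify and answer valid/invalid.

s_(k+1) = (k + 4)*(3*k + 4)/((k + 2)*(k + 3)*(k + 6))
s_(k+1) − s_k = (-3*k**3 - 20*k**2 - 31*k + 26)/(k**5 + 17*k**4 + 107*k**3 + 307*k**2 + 396*k + 180)
(s_(k+1) − s_k) − t_k = 4*(3*k**2 + 12*k - 1)/(k**5 + 17*k**4 + 107*k**3 + 307*k**2 + 396*k + 180)

Invalid: residual 4*(3*k**2 + 12*k - 1)/(k**5 + 17*k**4 + 107*k**3 + 307*k**2 + 396*k + 180) ≠ 0.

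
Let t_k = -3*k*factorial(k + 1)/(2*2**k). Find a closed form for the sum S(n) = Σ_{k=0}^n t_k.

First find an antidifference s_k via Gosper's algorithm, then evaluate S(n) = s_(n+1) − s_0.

Compute t_(k+1)/t_k: get (k + 1)*(k + 2)/(2*k).
Gosper form: A/B · C(k+1)/C(k) with A=k/2 + 1, B=1, C=k.
Solve (k/2 + 1)·f(k+1) − (1)·f(k) = k.
d = 0 from the (1,0,1) case.
Match coefficients ⇒ f(k) = 2.
R(k) = B(k−1)·f(k)/C(k) = 2/k; s_k = R·t_k = -3*factorial(k + 1)/2**k.
Δs = -3*k*factorial(k + 1)/(2*2**k), as required.
Σ_(k=0)^n t_k = s_(n+1) − s_(0) = (-3*2**(-n - 1)*factorial(n + 2)) − (-3), i.e. 3 - 3*factorial(n + 2)/(2*2**n).

S(n) = 3 - 3*factorial(n + 2)/(2*2**n)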